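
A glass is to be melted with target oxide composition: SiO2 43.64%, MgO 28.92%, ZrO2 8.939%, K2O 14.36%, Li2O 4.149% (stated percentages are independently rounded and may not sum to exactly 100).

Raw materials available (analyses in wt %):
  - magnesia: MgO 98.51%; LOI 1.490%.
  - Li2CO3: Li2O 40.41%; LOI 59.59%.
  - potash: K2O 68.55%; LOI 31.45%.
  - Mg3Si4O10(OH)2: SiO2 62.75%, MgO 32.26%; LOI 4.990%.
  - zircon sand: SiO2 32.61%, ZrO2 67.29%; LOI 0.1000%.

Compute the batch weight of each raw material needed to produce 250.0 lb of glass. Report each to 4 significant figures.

Batch per 250.0 lb glass:
  magnesia: 22.11 lb
  Li2CO3: 25.67 lb
  potash: 52.37 lb
  Mg3Si4O10(OH)2: 156.6 lb
  zircon sand: 33.21 lb
Total batch = 290.0 lb; LOI loss = 39.94 lb; yield = 86.22%

Intermediates are displayed rounded to 4 significant digits in the working; exact precision is held in all steps — each reported number takes just one rounding — derived quantities (LOI, net glass mass, five oxide percentages, the totals, the yield) are carried at full float precision from the batch weights on 250.0 lb of glass as quoted within question or answer.
The oxide mass targets at 250.0 lb glass:
  SiO2: 43.64% × 250.0 = 109.1 lb
  MgO: 28.92% × 250.0 = 72.30 lb
  ZrO2: 8.939% × 250.0 = 22.35 lb
  K2O: 14.36% × 250.0 = 35.90 lb
  Li2O: 4.149% × 250.0 = 10.37 lb
Oxide-by-oxide audit with the batch weights as given, per the basis as stated (delivered sums recover each target up to rounding of the answer):
  SiO2: 156.6·0.6275 + 33.21·0.3261 = 109.1 lb (target 109.1 lb)
  MgO: 22.11·0.9851 + 156.6·0.3226 = 72.30 lb (target 72.30 lb)
  ZrO2: 33.21·0.6729 = 22.35 lb (target 22.35 lb)
  K2O: 52.37·0.6855 = 35.90 lb (target 35.90 lb)
  Li2O: 25.67·0.4041 = 10.37 lb (target 10.37 lb)
Glass-mass sanity pass: batch total minus LOI = 250.0 lb (oxide target masses add up to 250.0 lb; against the stated basis, 250.0 lb — differing by rounding only).
Total batch = Σ batch = 290.0 lb; loss to ignition Σ batch·LOI = 39.94 lb; the yield ratio, glass ÷ batch: 86.22%.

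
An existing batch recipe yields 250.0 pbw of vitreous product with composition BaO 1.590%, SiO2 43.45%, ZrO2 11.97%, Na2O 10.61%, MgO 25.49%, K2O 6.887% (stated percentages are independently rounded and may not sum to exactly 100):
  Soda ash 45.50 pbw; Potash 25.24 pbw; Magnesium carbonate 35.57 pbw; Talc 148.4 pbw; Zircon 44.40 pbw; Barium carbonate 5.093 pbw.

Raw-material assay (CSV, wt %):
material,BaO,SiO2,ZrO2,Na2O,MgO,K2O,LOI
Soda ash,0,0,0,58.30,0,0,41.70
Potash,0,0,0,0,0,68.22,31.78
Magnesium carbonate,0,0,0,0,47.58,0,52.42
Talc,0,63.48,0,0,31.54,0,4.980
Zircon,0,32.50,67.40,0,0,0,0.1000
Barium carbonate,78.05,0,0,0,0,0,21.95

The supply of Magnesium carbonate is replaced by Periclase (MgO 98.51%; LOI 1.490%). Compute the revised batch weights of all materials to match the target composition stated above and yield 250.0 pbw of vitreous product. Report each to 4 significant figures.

The working math runs at full float precision in all steps; intermediates are displayed, rounded to four significant figures, when written out — each reported value takes just one rounding; derived quantities are rebuilt at full float precision (the yield, the six compositions, LOI, glass mass, the totals) starting from the weights at 250.0 pbw of glass as given in the problem or the answer.
Target oxide masses per 250.0 pbw vitreous product:
  BaO: 1.590% × 250.0 = 3.975 pbw
  SiO2: 43.45% × 250.0 = 108.6 pbw
  ZrO2: 11.97% × 250.0 = 29.92 pbw
  Na2O: 10.61% × 250.0 = 26.52 pbw
  MgO: 25.49% × 250.0 = 63.72 pbw
  K2O: 6.887% × 250.0 = 17.22 pbw
Mass-balance tally per oxide with the batch weights as given, per the basis as stated (oxide sums agree with the targets exact up to rounding of places):
  BaO: 5.093·0.7805 = 3.975 pbw (target 3.975 pbw)
  SiO2: 148.4·0.6348 + 44.40·0.3250 = 108.6 pbw (target 108.6 pbw)
  ZrO2: 44.40·0.6740 = 29.93 pbw (target 29.92 pbw)
  Na2O: 45.50·0.5830 = 26.53 pbw (target 26.52 pbw)
  MgO: 17.18·0.9851 + 148.4·0.3154 = 63.73 pbw (target 63.72 pbw)
  K2O: 25.24·0.6822 = 17.22 pbw (target 17.22 pbw)
Glass mass check: whole batch net of LOI = 250.0 pbw (the Σ of target masses is 250.0 pbw; basis as stated: 250.0 pbw — any gap is answer rounding).
Whole-batch sum: Σ batch = 285.8 pbw; the LOI term Σ batch·LOI equals 35.80 pbw; glass ÷ batch gives a yield of 87.47%.

Revised batch per 250.0 pbw vitreous product:
  Soda ash: 45.50 pbw
  Potash: 25.24 pbw
  Periclase: 17.18 pbw
  Talc: 148.4 pbw
  Zircon: 44.40 pbw
  Barium carbonate: 5.093 pbw
Total batch = 285.8 pbw; LOI loss = 35.80 pbw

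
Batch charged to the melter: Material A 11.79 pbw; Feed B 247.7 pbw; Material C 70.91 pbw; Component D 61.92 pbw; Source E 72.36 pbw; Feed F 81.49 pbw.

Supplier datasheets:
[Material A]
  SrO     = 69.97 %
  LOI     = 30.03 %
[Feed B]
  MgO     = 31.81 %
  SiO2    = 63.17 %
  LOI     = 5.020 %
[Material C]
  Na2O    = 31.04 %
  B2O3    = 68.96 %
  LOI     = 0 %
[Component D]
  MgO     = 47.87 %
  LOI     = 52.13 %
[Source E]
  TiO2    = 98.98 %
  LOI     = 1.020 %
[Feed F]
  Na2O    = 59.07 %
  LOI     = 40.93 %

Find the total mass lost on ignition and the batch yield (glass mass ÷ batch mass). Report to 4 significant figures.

LOI loss = 82.35 pbw; glass = 463.8 pbw; yield = 84.92%

The working math carries exact precision all the way through; working values are displayed (rounded to 4 significant figures) alongside each step — each reported number carries a single rounding. All derived quantities, including net glass mass, LOI, the totals, the yield, the six compositions, are carried from the weighed amounts at 463.8 pbw of glass in exact precision, as they appear in the question or the answer.
Material-by-material LOI:
  Material A: 11.79 × 0.3003 = 3.541 pbw
  Feed B: 247.7 × 0.05020 = 12.43 pbw
  Material C: 70.91 × 0 = 0 pbw
  Component D: 61.92 × 0.5213 = 32.28 pbw
  Source E: 72.36 × 0.01020 = 0.7381 pbw
  Feed F: 81.49 × 0.4093 = 33.35 pbw
Total LOI = 82.35 pbw
Glass = batch − LOI = 546.2 − 82.35 = 463.8 pbw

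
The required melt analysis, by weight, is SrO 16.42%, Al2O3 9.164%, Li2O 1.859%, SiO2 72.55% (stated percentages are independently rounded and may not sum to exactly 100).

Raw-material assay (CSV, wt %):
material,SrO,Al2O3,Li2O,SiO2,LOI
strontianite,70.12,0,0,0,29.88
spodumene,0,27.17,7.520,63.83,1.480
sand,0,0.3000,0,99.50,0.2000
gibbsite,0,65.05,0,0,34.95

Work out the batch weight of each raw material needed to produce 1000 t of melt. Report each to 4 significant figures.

Every computation runs at exact precision through the solve — the intermediate values are printed rounded off to 4 significant digits in the printout; each reported number is rounded just once. The derived quantities, which include the totals, ignition loss, four oxide percentages, net glass mass, yield, are rebuilt in full float precision, as they appear in either problem or answer, from the weighed amounts for 1000 t of glass.
Oxide mass targets, per 1000 t melt:
  SrO: 16.42% × 1000 = 164.2 t
  Al2O3: 9.164% × 1000 = 91.64 t
  Li2O: 1.859% × 1000 = 18.59 t
  SiO2: 72.55% × 1000 = 725.5 t
Oxide-by-oxide audit using the reported weights, on the stated basis (every target is met by its sum net of answer rounding effects):
  SrO: 234.2·0.7012 = 164.2 t (target 164.2 t)
  Al2O3: 247.2·0.2717 + 570.6·0.003000 + 34.99·0.6505 = 91.64 t (target 91.64 t)
  Li2O: 247.2·0.07520 = 18.59 t (target 18.59 t)
  SiO2: 247.2·0.6383 + 570.6·0.9950 = 725.5 t (target 725.5 t)
Glass-mass closure: total charge less LOI = 1000 t (oxide target masses add up to 999.9 t; stated basis 1000 t — rounding explains the deltas).
Summing the batch: Σ batch = 1087 t; Σ batch·LOI gives LOI loss = 87.01 t; yield = glass ÷ total batch = 92.00%.

Batch per 1000 t melt:
  strontianite: 234.2 t
  spodumene: 247.2 t
  sand: 570.6 t
  gibbsite: 34.99 t
Total batch = 1087 t; LOI loss = 87.01 t; yield = 92.00%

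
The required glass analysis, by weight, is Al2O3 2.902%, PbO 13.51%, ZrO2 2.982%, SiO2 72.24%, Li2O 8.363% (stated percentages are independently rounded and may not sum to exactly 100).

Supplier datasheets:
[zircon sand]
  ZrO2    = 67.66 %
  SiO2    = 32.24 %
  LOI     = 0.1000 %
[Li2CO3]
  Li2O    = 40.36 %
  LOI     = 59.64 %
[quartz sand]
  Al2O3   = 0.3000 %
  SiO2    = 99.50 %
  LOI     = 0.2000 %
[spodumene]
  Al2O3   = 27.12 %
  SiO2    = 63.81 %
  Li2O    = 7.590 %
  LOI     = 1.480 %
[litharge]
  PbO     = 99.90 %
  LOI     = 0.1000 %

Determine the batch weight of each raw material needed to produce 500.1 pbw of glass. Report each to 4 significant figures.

Working values are shown rounded to 4 significant digits in the working. All arithmetic carries full float precision through every step. A single rounding finalizes each reported result. Derived quantities, which include glass mass, the yield, LOI, five oxide percentages, totals, are re-derived in full precision, exactly as printed in the problem or the answer, starting from the weights on 500.1 pbw of glass.
Target masses of each oxide per 500.1 pbw glass:
  Al2O3: 2.902% × 500.1 = 14.51 pbw
  PbO: 13.51% × 500.1 = 67.56 pbw
  ZrO2: 2.982% × 500.1 = 14.91 pbw
  SiO2: 72.24% × 500.1 = 361.3 pbw
  Li2O: 8.363% × 500.1 = 41.82 pbw
Checking each oxide sum per the reported batch figures, on the stated basis (delivered sums recover each target modulo rounding of the values):
  Al2O3: 323.9·0.003000 + 49.93·0.2712 = 14.51 pbw (target 14.51 pbw)
  PbO: 67.63·0.9990 = 67.56 pbw (target 67.56 pbw)
  ZrO2: 22.04·0.6766 = 14.91 pbw (target 14.91 pbw)
  SiO2: 22.04·0.3224 + 323.9·0.9950 + 49.93·0.6381 = 361.2 pbw (target 361.3 pbw)
  Li2O: 94.24·0.4036 + 49.93·0.07590 = 41.82 pbw (target 41.82 pbw)
Glass mass check: Σ batch − LOI loss = 500.1 pbw (per-oxide target masses sum to 500.1 pbw; with the basis standing at 500.1 pbw — deltas are rounding alone).
Total batch = Σ batch = 557.7 pbw; loss to ignition Σ batch·LOI = 57.68 pbw; glass ÷ batch gives a yield of 89.66%.

Batch per 500.1 pbw glass:
  zircon sand: 22.04 pbw
  Li2CO3: 94.24 pbw
  quartz sand: 323.9 pbw
  spodumene: 49.93 pbw
  litharge: 67.63 pbw
Total batch = 557.7 pbw; LOI loss = 57.68 pbw; yield = 89.66%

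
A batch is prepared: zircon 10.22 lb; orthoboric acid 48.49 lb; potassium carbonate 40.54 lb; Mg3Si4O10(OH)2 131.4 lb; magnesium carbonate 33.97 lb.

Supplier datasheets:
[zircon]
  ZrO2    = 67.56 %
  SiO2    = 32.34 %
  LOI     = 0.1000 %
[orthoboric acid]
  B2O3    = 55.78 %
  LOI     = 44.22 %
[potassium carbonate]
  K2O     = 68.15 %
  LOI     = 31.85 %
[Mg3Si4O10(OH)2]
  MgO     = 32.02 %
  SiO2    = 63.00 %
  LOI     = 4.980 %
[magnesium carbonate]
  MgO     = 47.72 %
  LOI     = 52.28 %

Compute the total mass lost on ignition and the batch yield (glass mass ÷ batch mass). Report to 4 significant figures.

LOI loss = 58.67 lb; glass = 206.0 lb; yield = 77.83%

Rounding to 4 significant digits extends to each intermediate as displayed. The working math keeps exact precision from start to finish — every reported value sees exactly one rounding; all derived quantities (totals, five oxide percentages, LOI, the yield, glass mass) are rebuilt using the weight values for 206.0 lb of glass in exact precision as they appear in either problem or answer.
Ignition loss by material:
  zircon: 10.22 × 0.001000 = 0.01022 lb
  orthoboric acid: 48.49 × 0.4422 = 21.44 lb
  potassium carbonate: 40.54 × 0.3185 = 12.91 lb
  Mg3Si4O10(OH)2: 131.4 × 0.04980 = 6.544 lb
  magnesium carbonate: 33.97 × 0.5228 = 17.76 lb
Total LOI = 58.67 lb
Glass = batch − LOI = 264.6 − 58.67 = 206.0 lb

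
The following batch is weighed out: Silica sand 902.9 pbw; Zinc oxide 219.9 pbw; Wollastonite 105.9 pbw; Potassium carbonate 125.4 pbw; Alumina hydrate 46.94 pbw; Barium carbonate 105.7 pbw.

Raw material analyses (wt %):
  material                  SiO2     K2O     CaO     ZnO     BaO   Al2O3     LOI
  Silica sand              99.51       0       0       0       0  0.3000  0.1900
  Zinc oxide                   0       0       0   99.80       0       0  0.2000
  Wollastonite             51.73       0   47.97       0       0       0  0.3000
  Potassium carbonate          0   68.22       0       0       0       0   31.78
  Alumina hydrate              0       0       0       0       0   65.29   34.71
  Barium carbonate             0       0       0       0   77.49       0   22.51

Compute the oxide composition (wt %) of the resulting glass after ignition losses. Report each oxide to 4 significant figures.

Glass mass = 1424 pbw (batch 1507 − LOI 82.41).
Composition: SiO2 66.93%, K2O 6.006%, CaO 3.567%, ZnO 15.41%, BaO 5.751%, Al2O3 2.342%

The whole derivation carries full precision at every stage. Mid-chain values are displayed rounded to four significant figures at each printed step; each reported figure is rounded a single time; derived quantities are rebuilt in exact precision (totals, the six compositions, net glass mass, yield, LOI) from the weighed amounts on 1424 pbw of glass as quoted within problem or answer.
Oxide masses out of the charge:
  SiO2: 902.9·0.9951 + 105.9·0.5173 = 953.3 pbw
  K2O: 125.4·0.6822 = 85.55 pbw
  CaO: 105.9·0.4797 = 50.80 pbw
  ZnO: 219.9·0.9980 = 219.5 pbw
  BaO: 105.7·0.7749 = 81.91 pbw
  Al2O3: 902.9·0.003000 + 46.94·0.6529 = 33.36 pbw
LOI: 902.9·0.001900 + 219.9·0.002000 + 105.9·0.003000 + 125.4·0.3178 + 46.94·0.3471 + 105.7·0.2251 = 82.41 pbw
batch − LOI leaves glass = 1507 − 82.41 = 1424 pbw (the oxide masses sum to this)
oxide / glass × 100 gives the wt %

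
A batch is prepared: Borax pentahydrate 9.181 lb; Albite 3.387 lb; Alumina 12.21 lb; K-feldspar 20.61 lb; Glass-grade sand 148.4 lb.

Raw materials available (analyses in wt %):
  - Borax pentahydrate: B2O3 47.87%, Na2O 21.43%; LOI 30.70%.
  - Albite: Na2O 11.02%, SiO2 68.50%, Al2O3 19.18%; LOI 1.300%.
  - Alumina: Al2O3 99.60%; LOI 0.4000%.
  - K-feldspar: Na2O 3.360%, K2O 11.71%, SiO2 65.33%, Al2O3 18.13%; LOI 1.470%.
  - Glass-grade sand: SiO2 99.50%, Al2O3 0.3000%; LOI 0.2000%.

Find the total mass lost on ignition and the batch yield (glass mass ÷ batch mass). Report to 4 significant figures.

The whole derivation runs at full precision from start to finish; mid-chain values are shown, rounded to 4 significant figures, within the worked lines — a single rounding finalizes each reported figure. The derived quantities, including yield, net glass mass, five oxide percentages, totals, LOI, are recomputed starting from the weights per 190.3 lb of glass in exact precision, as they appear in the problem or answer text.
Each material's LOI contribution:
  Borax pentahydrate: 9.181 × 0.3070 = 2.819 lb
  Albite: 3.387 × 0.01300 = 0.04403 lb
  Alumina: 12.21 × 0.004000 = 0.04884 lb
  K-feldspar: 20.61 × 0.01470 = 0.3030 lb
  Glass-grade sand: 148.4 × 0.002000 = 0.2968 lb
Total LOI = 3.511 lb
Glass = batch − LOI = 193.8 − 3.511 = 190.3 lb

LOI loss = 3.511 lb; glass = 190.3 lb; yield = 98.19%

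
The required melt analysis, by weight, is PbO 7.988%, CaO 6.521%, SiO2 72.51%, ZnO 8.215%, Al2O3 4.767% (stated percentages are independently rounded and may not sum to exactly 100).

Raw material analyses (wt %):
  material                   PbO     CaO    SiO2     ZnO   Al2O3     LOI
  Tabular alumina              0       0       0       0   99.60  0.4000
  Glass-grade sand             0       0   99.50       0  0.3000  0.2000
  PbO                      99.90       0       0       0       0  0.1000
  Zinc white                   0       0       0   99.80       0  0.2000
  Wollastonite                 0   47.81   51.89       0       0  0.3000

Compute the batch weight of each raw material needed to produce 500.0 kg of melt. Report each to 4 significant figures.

Batch per 500.0 kg melt:
  Tabular alumina: 22.94 kg
  Glass-grade sand: 328.8 kg
  PbO: 39.98 kg
  Zinc white: 41.16 kg
  Wollastonite: 68.20 kg
Total batch = 501.1 kg; LOI loss = 1.076 kg; yield = 99.79%

Working values are printed, rounded to four significant figures, on the page; all internal work carries full float precision end to end; a single rounding finalizes each reported figure. All derived quantities are rebuilt at full precision (yield, the five compositions, ignition loss, net glass mass, totals) from the weighed amounts per 500.0 kg of glass, as quoted within problem or answer.
Oxide-by-oxide targets in 500.0 kg melt:
  PbO: 7.988% × 500.0 = 39.94 kg
  CaO: 6.521% × 500.0 = 32.60 kg
  SiO2: 72.51% × 500.0 = 362.6 kg
  ZnO: 8.215% × 500.0 = 41.08 kg
  Al2O3: 4.767% × 500.0 = 23.84 kg
Sums-versus-targets review on the weights just shown, relative to the basis at hand (delivered sums recover each target inside rounding margins):
  PbO: 39.98·0.9990 = 39.94 kg (target 39.94 kg)
  CaO: 68.20·0.4781 = 32.61 kg (target 32.60 kg)
  SiO2: 328.8·0.9950 + 68.20·0.5189 = 362.5 kg (target 362.6 kg)
  ZnO: 41.16·0.9980 = 41.08 kg (target 41.08 kg)
  Al2O3: 22.94·0.9960 + 328.8·0.003000 = 23.83 kg (target 23.84 kg)
Mass balance on the glass: batch total minus LOI = 500.0 kg (oxide target masses add up to 500.0 kg; the stated basis being 500.0 kg — deltas are rounding alone).
Adding the batch up: Σ batch = 501.1 kg; LOI removed, Σ of batch·LOI: 1.076 kg; yield, glass over the total, = 99.79%.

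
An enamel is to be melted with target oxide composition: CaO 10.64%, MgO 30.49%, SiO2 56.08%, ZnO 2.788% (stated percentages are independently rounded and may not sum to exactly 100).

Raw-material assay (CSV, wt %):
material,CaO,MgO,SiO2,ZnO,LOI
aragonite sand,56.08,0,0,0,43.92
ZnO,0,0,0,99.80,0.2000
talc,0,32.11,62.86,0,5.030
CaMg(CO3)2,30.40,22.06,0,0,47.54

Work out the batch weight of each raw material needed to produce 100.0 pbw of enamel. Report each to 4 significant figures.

Every computation carries exact precision through every step — intermediates are printed, rounded to 4 significant figures, alongside each step; every reported number sees exactly one rounding; all derived quantities are re-derived at exact precision (yield, the four compositions, totals, LOI, glass mass) using the weight values at 100.0 pbw of glass, as they appear in the problem or answer text.
Per-oxide target masses for 100.0 pbw enamel:
  CaO: 10.64% × 100.0 = 10.64 pbw
  MgO: 30.49% × 100.0 = 30.49 pbw
  SiO2: 56.08% × 100.0 = 56.08 pbw
  ZnO: 2.788% × 100.0 = 2.788 pbw
Per-oxide balance check from the weights as reported, per the basis as stated (delivered sums recover each target once rounding is allowed for):
  CaO: 14.44·0.5608 + 8.356·0.3040 = 10.64 pbw (target 10.64 pbw)
  MgO: 89.21·0.3211 + 8.356·0.2206 = 30.49 pbw (target 30.49 pbw)
  SiO2: 89.21·0.6286 = 56.08 pbw (target 56.08 pbw)
  ZnO: 2.794·0.9980 = 2.788 pbw (target 2.788 pbw)
Glass-mass bookkeeping: whole batch net of LOI = 99.99 pbw (targets for the oxides total 100.0 pbw; basis as stated: 100.0 pbw — rounding explains the deltas).
Adding the batch up: Σ batch = 114.8 pbw; LOI removed, Σ of batch·LOI: 14.81 pbw; as yield: glass ÷ batch → 87.10%.

Batch per 100.0 pbw enamel:
  aragonite sand: 14.44 pbw
  ZnO: 2.794 pbw
  talc: 89.21 pbw
  CaMg(CO3)2: 8.356 pbw
Total batch = 114.8 pbw; LOI loss = 14.81 pbw; yield = 87.10%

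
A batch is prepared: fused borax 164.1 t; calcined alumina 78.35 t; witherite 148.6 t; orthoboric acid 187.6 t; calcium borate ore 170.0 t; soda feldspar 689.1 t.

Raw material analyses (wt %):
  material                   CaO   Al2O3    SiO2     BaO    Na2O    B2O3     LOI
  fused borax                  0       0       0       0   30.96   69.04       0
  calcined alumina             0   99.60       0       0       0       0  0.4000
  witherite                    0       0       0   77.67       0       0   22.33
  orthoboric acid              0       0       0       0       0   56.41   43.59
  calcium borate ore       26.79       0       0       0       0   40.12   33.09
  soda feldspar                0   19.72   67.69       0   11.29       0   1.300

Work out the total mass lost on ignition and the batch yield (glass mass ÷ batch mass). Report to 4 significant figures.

The intermediate values appear (rounded to four significant figures) in the printout. Full float precision is held through every step — every reported figure sees exactly one rounding — the derived quantities are re-derived at full float precision (yield, glass mass, ignition loss, the six compositions, totals) using the weight values for 1257 t of glass as given in question or answer.
Ignition loss by material:
  fused borax: 164.1 × 0 = 0 t
  calcined alumina: 78.35 × 0.004000 = 0.3134 t
  witherite: 148.6 × 0.2233 = 33.18 t
  orthoboric acid: 187.6 × 0.4359 = 81.77 t
  calcium borate ore: 170.0 × 0.3309 = 56.25 t
  soda feldspar: 689.1 × 0.01300 = 8.958 t
Total LOI = 180.5 t
Glass = batch − LOI = 1438 − 180.5 = 1257 t

LOI loss = 180.5 t; glass = 1257 t; yield = 87.45%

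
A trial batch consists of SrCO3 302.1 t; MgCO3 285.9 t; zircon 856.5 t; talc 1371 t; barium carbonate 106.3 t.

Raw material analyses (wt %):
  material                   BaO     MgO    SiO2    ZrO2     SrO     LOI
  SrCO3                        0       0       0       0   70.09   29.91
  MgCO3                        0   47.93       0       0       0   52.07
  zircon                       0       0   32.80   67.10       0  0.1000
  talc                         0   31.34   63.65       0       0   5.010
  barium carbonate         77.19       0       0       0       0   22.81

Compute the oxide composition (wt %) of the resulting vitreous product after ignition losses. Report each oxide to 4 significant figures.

Glass mass = 2589 t (batch 2922 − LOI 333.0).
Composition: BaO 3.170%, MgO 21.89%, SiO2 44.56%, ZrO2 22.20%, SrO 8.179%

All internal work keeps exact precision in all steps. In-progress results are shown with 4-significant-figure rounding as written. Every reported figure is rounded just once; derived quantities (net glass mass, the yield, five oxide percentages, ignition loss, totals) are rebuilt starting from the weights at 2589 t of glass in exact precision exactly as printed in the problem or answer text.
Per-oxide mass from batch:
  BaO: 106.3·0.7719 = 82.05 t
  MgO: 285.9·0.4793 + 1371·0.3134 = 566.7 t
  SiO2: 856.5·0.3280 + 1371·0.6365 = 1154 t
  ZrO2: 856.5·0.6710 = 574.7 t
  SrO: 302.1·0.7009 = 211.7 t
LOI: 302.1·0.2991 + 285.9·0.5207 + 856.5·0.001000 + 1371·0.05010 + 106.3·0.2281 = 333.0 t
Net of LOI, the glass mass = 2922 − 333.0 = 2589 t (matching Σ of the oxides)
wt %: oxide over glass, times 100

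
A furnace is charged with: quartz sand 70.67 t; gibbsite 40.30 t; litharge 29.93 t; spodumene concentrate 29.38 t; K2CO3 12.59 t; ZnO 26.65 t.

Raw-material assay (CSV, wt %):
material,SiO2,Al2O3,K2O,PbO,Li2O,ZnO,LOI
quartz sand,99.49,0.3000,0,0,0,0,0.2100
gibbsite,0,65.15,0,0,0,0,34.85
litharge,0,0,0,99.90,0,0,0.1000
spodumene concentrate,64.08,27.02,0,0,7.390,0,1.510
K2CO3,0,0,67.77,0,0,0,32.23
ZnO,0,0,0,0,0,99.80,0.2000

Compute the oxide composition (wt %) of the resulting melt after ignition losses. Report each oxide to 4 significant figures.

Glass mass = 190.7 t (batch 209.5 − LOI 18.78).
Composition: SiO2 46.73%, Al2O3 18.04%, K2O 4.473%, PbO 15.68%, Li2O 1.138%, ZnO 13.94%

Working values are displayed, rounded to 4 significant figures, on the page. Full precision is kept in all steps; each reported result is rounded once only. The derived quantities are recomputed in full precision (the totals, LOI, the six compositions, net glass mass, the yield) using the weight values for 190.7 t of glass, as set out in either problem or answer.
Mass of each oxide from the mix:
  SiO2: 70.67·0.9949 + 29.38·0.6408 = 89.14 t
  Al2O3: 70.67·0.003000 + 40.30·0.6515 + 29.38·0.2702 = 34.41 t
  K2O: 12.59·0.6777 = 8.532 t
  PbO: 29.93·0.9990 = 29.90 t
  Li2O: 29.38·0.07390 = 2.171 t
  ZnO: 26.65·0.9980 = 26.60 t
LOI: 70.67·0.002100 + 40.30·0.3485 + 29.93·0.001000 + 29.38·0.01510 + 12.59·0.3223 + 26.65·0.002000 = 18.78 t
Resulting glass, batch − LOI: 209.5 − 18.78 = 190.7 t (equal to the oxide-mass sum)
percent share: oxide ÷ glass, ×100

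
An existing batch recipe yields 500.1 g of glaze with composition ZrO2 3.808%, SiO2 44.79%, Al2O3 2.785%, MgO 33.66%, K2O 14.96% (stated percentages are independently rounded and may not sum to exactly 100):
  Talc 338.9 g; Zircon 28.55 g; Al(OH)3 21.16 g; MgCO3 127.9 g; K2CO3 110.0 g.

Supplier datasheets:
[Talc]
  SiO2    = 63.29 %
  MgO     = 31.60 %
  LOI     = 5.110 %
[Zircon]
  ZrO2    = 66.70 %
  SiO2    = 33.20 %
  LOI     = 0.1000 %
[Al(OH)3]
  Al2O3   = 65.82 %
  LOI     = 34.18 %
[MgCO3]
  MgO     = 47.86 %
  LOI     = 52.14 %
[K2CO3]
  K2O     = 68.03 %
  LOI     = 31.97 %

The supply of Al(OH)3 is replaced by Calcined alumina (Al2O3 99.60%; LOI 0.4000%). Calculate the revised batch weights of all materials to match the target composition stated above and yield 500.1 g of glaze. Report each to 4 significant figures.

Revised batch per 500.1 g glaze:
  Talc: 338.9 g
  Zircon: 28.55 g
  Calcined alumina: 13.98 g
  MgCO3: 127.9 g
  K2CO3: 110.0 g
Total batch = 619.3 g; LOI loss = 119.3 g

All internal work maintains exact precision at each step; working values are shown (rounded to four significant figures) on the page; exactly one rounding lands on every reported figure; the derived quantities (net glass mass, ignition loss, the yield, the five compositions, totals) are carried in exact precision from the weighed amounts per 500.1 g of glass, as they appear in the question or the answer.
Oxide-by-oxide targets in 500.1 g glaze:
  ZrO2: 3.808% × 500.1 = 19.04 g
  SiO2: 44.79% × 500.1 = 224.0 g
  Al2O3: 2.785% × 500.1 = 13.93 g
  MgO: 33.66% × 500.1 = 168.3 g
  K2O: 14.96% × 500.1 = 74.81 g
Balance tally, oxide-wise, given the weights on record, per the basis as stated (each sum matches its target mass up to rounding of the answer):
  ZrO2: 28.55·0.6670 = 19.04 g (target 19.04 g)
  SiO2: 338.9·0.6329 + 28.55·0.3320 = 224.0 g (target 224.0 g)
  Al2O3: 13.98·0.9960 = 13.92 g (target 13.93 g)
  MgO: 338.9·0.3160 + 127.9·0.4786 = 168.3 g (target 168.3 g)
  K2O: 110.0·0.6803 = 74.83 g (target 74.81 g)
Glass-mass bookkeeping: total charge less LOI = 500.1 g (the Σ of target masses is 500.1 g; the stated basis being 500.1 g — deltas are rounding alone).
Batch total: Σ batch = 619.3 g; ignition loss, Σ(batch × LOI) = 119.3 g; yield: glass divided by total = 80.74%.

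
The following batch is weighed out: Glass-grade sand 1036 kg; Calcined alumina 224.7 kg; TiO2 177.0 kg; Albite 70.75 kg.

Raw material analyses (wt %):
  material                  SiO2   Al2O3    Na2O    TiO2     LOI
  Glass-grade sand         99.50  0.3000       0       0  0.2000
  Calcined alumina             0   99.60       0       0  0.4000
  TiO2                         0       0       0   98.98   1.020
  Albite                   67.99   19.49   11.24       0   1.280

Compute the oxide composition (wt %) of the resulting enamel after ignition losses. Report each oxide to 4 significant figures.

Glass mass = 1503 kg (batch 1508 − LOI 5.682).
Composition: SiO2 71.80%, Al2O3 16.02%, Na2O 0.5292%, TiO2 11.66%

The working math keeps full precision through the solve — intermediates appear rounded to 4 significant figures alongside each step; exactly one rounding is applied to each reported figure. Derived quantities (the four compositions, totals, the yield, LOI, net glass mass) are re-derived in full precision from the batch weights for 1503 kg of glass, as set out in either problem or answer.
Per-oxide mass from batch:
  SiO2: 1036·0.9950 + 70.75·0.6799 = 1079 kg
  Al2O3: 1036·0.003000 + 224.7·0.9960 + 70.75·0.1949 = 240.7 kg
  Na2O: 70.75·0.1124 = 7.952 kg
  TiO2: 177.0·0.9898 = 175.2 kg
LOI: 1036·0.002000 + 224.7·0.004000 + 177.0·0.01020 + 70.75·0.01280 = 5.682 kg
Glass = total batch minus LOI = 1508 − 5.682 = 1503 kg (matching Σ of the oxides)
percent share: oxide ÷ glass, ×100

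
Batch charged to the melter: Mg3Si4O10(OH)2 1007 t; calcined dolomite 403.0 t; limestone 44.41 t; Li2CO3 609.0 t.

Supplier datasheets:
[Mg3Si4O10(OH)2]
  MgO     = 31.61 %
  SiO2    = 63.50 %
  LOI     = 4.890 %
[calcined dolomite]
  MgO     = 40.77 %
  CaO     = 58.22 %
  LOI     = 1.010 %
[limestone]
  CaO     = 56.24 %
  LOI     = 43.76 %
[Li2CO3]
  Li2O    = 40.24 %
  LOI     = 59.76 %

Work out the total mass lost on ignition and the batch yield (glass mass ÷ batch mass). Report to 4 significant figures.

LOI loss = 436.7 t; glass = 1627 t; yield = 78.84%

All arithmetic maintains full precision at every stage — rounding to four significant digits extends to each mid-chain value as displayed — every reported figure takes just one rounding; derived quantities (yield, the four compositions, net glass mass, totals, LOI) are carried from the weighed amounts per 1627 t of glass in full precision, as written in the problem or the answer.
Ignition loss by material:
  Mg3Si4O10(OH)2: 1007 × 0.04890 = 49.24 t
  calcined dolomite: 403.0 × 0.01010 = 4.070 t
  limestone: 44.41 × 0.4376 = 19.43 t
  Li2CO3: 609.0 × 0.5976 = 363.9 t
Total LOI = 436.7 t
Glass = batch − LOI = 2063 − 436.7 = 1627 t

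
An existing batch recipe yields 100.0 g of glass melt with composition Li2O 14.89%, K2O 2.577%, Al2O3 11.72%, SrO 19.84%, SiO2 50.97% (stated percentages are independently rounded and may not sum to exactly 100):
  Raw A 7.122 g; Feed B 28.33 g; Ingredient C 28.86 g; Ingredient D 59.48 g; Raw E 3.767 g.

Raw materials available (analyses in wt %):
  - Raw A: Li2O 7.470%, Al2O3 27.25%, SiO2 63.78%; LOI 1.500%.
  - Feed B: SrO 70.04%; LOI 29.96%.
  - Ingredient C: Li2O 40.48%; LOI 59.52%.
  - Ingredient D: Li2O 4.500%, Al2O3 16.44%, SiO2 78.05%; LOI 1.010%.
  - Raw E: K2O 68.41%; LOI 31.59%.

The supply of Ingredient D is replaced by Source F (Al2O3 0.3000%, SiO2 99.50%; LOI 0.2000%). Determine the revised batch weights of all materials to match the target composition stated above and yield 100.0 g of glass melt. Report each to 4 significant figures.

Working values are displayed rounded to four significant figures in the printout — every computation maintains full float precision in all steps. Every reported number takes just one rounding. The derived quantities (net glass mass, five oxide percentages, the totals, ignition loss, the yield) are rebuilt in exact precision from the batch weights per 100.0 g of glass, as given in question or answer.
The oxide mass targets at 100.0 g glass melt:
  Li2O: 14.89% × 100.0 = 14.89 g
  K2O: 2.577% × 100.0 = 2.577 g
  Al2O3: 11.72% × 100.0 = 11.72 g
  SrO: 19.84% × 100.0 = 19.84 g
  SiO2: 50.97% × 100.0 = 50.97 g
Verifying the oxide balance on the weights just shown, relative to the basis at hand (summed amounts equal target values given rounding of the digits):
  Li2O: 42.75·0.07470 + 28.90·0.4048 = 14.89 g (target 14.89 g)
  K2O: 3.767·0.6841 = 2.577 g (target 2.577 g)
  Al2O3: 42.75·0.2725 + 23.83·0.003000 = 11.72 g (target 11.72 g)
  SrO: 28.33·0.7004 = 19.84 g (target 19.84 g)
  SiO2: 42.75·0.6378 + 23.83·0.9950 = 50.98 g (target 50.97 g)
Mass balance on the glass: batch total minus LOI = 100.0 g (the targets, summed, come to 100.0 g; stated basis 100.0 g — rounding explains the deltas).
Batch grand total — Σ batch = 127.6 g; LOI removed, Σ of batch·LOI: 27.57 g; yield = glass ÷ total batch = 78.39%.

Revised batch per 100.0 g glass melt:
  Raw A: 42.75 g
  Feed B: 28.33 g
  Ingredient C: 28.90 g
  Source F: 23.83 g
  Raw E: 3.767 g
Total batch = 127.6 g; LOI loss = 27.57 g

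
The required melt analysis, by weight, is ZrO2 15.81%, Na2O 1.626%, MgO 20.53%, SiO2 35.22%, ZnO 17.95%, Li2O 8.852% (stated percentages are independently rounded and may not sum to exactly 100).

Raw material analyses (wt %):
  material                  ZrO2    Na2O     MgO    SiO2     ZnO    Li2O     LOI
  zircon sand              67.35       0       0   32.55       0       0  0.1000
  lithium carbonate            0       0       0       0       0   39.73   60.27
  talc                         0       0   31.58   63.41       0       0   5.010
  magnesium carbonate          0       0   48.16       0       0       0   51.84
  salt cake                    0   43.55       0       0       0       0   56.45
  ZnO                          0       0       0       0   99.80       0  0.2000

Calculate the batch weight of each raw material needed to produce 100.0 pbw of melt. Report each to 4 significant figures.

Mid-chain values are rounded to 4 significant figures as shown; every computation keeps exact precision at all times. Each reported result takes a single rounding — the derived quantities (glass mass, LOI, the yield, the six compositions, totals) are re-derived in exact precision from the weighed amounts on 100.0 pbw of glass, as quoted within the problem or the answer.
The oxide mass targets at 100.0 pbw melt:
  ZrO2: 15.81% × 100.0 = 15.81 pbw
  Na2O: 1.626% × 100.0 = 1.626 pbw
  MgO: 20.53% × 100.0 = 20.53 pbw
  SiO2: 35.22% × 100.0 = 35.22 pbw
  ZnO: 17.95% × 100.0 = 17.95 pbw
  Li2O: 8.852% × 100.0 = 8.852 pbw
Checking each oxide sum with the batch weights as given, at the basis given (sum by sum, the targets are met net of answer rounding effects):
  ZrO2: 23.47·0.6735 = 15.81 pbw (target 15.81 pbw)
  Na2O: 3.734·0.4355 = 1.626 pbw (target 1.626 pbw)
  MgO: 43.49·0.3158 + 14.11·0.4816 = 20.53 pbw (target 20.53 pbw)
  SiO2: 23.47·0.3255 + 43.49·0.6341 = 35.22 pbw (target 35.22 pbw)
  ZnO: 17.99·0.9980 = 17.95 pbw (target 17.95 pbw)
  Li2O: 22.28·0.3973 = 8.852 pbw (target 8.852 pbw)
Consistency of the glass mass: total charge less LOI = 99.99 pbw (targets for the oxides total 99.99 pbw; the stated basis being 100.0 pbw — deltas are rounding alone).
Batch grand total — Σ batch = 125.1 pbw; LOI loss = Σ batch·LOI = 25.09 pbw; yield: glass divided by total = 79.94%.

Batch per 100.0 pbw melt:
  zircon sand: 23.47 pbw
  lithium carbonate: 22.28 pbw
  talc: 43.49 pbw
  magnesium carbonate: 14.11 pbw
  salt cake: 3.734 pbw
  ZnO: 17.99 pbw
Total batch = 125.1 pbw; LOI loss = 25.09 pbw; yield = 79.94%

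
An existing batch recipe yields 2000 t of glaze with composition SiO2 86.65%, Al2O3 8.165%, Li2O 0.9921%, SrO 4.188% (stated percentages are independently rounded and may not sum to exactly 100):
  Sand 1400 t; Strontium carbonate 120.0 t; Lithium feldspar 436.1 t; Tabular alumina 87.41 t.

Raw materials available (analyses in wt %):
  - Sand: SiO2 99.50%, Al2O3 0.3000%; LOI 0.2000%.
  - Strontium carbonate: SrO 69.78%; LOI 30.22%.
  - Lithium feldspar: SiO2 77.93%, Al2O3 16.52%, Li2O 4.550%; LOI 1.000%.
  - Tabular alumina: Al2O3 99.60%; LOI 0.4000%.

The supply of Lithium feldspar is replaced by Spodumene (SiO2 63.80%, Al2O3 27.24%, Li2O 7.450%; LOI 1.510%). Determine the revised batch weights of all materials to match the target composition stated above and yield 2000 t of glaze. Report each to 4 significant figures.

Each numeric step keeps full precision end to end — the intermediate values are shown rounded to 4 significant figures in the printout. Every reported value is rounded just once — the derived quantities, which include the four compositions, LOI, the yield, glass mass, totals, are rebuilt at exact precision, as set out in either problem or answer, using the weight values per 2000 t of glass.
Target masses of each oxide per 2000 t glaze:
  SiO2: 86.65% × 2000 = 1733 t
  Al2O3: 8.165% × 2000 = 163.3 t
  Li2O: 0.9921% × 2000 = 19.84 t
  SrO: 4.188% × 2000 = 83.76 t
Verifying the oxide balance applying the batch weights above, on the stated basis (summed amounts equal target values net of answer rounding effects):
  SiO2: 1571·0.9950 + 266.3·0.6380 = 1733 t (target 1733 t)
  Al2O3: 1571·0.003000 + 266.3·0.2724 + 86.38·0.9960 = 163.3 t (target 163.3 t)
  Li2O: 266.3·0.07450 = 19.84 t (target 19.84 t)
  SrO: 120.0·0.6978 = 83.74 t (target 83.76 t)
Consistency of the glass mass: batch Σ − ignition loss = 2000 t (summing oxide targets gives 2000 t; basis as stated: 2000 t — a pure rounding effect).
Summing the batch: Σ batch = 2044 t; ignition loss, Σ(batch × LOI) = 43.77 t; the yield ratio, glass ÷ batch: 97.86%.

Revised batch per 2000 t glaze:
  Sand: 1571 t
  Strontium carbonate: 120.0 t
  Spodumene: 266.3 t
  Tabular alumina: 86.38 t
Total batch = 2044 t; LOI loss = 43.77 t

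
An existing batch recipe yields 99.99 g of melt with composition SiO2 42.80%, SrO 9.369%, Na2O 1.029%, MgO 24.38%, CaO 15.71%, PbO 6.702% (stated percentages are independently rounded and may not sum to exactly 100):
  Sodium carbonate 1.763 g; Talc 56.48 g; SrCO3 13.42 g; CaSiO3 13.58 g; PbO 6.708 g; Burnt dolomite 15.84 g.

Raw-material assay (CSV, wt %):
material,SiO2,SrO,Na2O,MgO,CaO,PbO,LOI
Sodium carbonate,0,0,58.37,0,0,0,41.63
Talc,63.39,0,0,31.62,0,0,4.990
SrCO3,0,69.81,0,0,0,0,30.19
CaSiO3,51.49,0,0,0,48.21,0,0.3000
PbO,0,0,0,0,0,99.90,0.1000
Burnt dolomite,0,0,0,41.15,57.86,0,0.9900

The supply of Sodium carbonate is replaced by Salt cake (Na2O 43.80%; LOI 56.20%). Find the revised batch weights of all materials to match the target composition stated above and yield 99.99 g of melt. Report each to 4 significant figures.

Revised batch per 99.99 g melt:
  Salt cake: 2.349 g
  Talc: 56.48 g
  SrCO3: 13.42 g
  CaSiO3: 13.58 g
  PbO: 6.708 g
  Burnt dolomite: 15.84 g
Total batch = 108.4 g; LOI loss = 8.394 g

All internal work keeps exact precision in every operation — mid-chain values are shown, with 4-significant-digit rounding, as written — a single rounding produces every reported figure — all derived quantities are carried at exact precision (totals, LOI, yield, net glass mass, six oxide percentages) from the batch weights on 99.99 g of glass as given in question or answer.
Target masses of each oxide per 99.99 g melt:
  SiO2: 42.80% × 99.99 = 42.80 g
  SrO: 9.369% × 99.99 = 9.368 g
  Na2O: 1.029% × 99.99 = 1.029 g
  MgO: 24.38% × 99.99 = 24.38 g
  CaO: 15.71% × 99.99 = 15.71 g
  PbO: 6.702% × 99.99 = 6.701 g
A balance pass over the oxides, working from each reported weight, relative to the basis at hand (every target is met by its sum exact up to rounding of places):
  SiO2: 56.48·0.6339 + 13.58·0.5149 = 42.80 g (target 42.80 g)
  SrO: 13.42·0.6981 = 9.369 g (target 9.368 g)
  Na2O: 2.349·0.4380 = 1.029 g (target 1.029 g)
  MgO: 56.48·0.3162 + 15.84·0.4115 = 24.38 g (target 24.38 g)
  CaO: 13.58·0.4821 + 15.84·0.5786 = 15.71 g (target 15.71 g)
  PbO: 6.708·0.9990 = 6.701 g (target 6.701 g)
Consistency of the glass mass: net batch after ignition = 99.98 g (summing oxide targets gives 99.98 g; basis as stated: 99.99 g — gaps are rounding artifacts).
Batch total: Σ batch = 108.4 g; Σ batch·LOI gives LOI loss = 8.394 g; glass ÷ batch gives a yield of 92.25%.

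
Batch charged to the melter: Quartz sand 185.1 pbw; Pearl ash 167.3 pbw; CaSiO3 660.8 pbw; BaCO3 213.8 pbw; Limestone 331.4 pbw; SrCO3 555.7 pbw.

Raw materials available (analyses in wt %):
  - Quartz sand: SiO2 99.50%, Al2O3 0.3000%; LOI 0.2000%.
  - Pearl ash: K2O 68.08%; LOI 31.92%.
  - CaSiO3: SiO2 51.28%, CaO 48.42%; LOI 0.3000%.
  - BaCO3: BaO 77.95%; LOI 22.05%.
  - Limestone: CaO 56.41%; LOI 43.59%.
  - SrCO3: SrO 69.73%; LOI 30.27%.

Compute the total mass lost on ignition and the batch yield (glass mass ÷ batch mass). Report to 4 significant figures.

All internal work keeps exact precision end to end. Working values are shown (rounded to four significant digits) on the page. Exactly one rounding lands on each reported value; derived quantities, which include the six compositions, net glass mass, LOI, totals, the yield, are carried at full precision, as given in the problem or the answer, using the weight values for 1699 pbw of glass.
Ignition loss by material:
  Quartz sand: 185.1 × 0.002000 = 0.3702 pbw
  Pearl ash: 167.3 × 0.3192 = 53.40 pbw
  CaSiO3: 660.8 × 0.003000 = 1.982 pbw
  BaCO3: 213.8 × 0.2205 = 47.14 pbw
  Limestone: 331.4 × 0.4359 = 144.5 pbw
  SrCO3: 555.7 × 0.3027 = 168.2 pbw
Total LOI = 415.6 pbw
Glass = batch − LOI = 2114 − 415.6 = 1699 pbw

LOI loss = 415.6 pbw; glass = 1699 pbw; yield = 80.34%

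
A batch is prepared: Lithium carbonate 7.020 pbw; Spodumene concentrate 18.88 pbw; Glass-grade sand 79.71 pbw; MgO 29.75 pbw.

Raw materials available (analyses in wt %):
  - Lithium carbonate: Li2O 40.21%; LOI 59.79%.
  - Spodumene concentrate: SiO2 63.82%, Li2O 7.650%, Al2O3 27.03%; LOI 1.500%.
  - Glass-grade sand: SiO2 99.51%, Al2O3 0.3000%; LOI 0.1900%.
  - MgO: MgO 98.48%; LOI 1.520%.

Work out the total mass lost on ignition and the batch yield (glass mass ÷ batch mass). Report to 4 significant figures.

LOI loss = 5.084 pbw; glass = 130.3 pbw; yield = 96.24%

Intermediates are printed, with 4-significant-figure rounding, in the printout — all internal work holds full precision at all times. Every reported value receives exactly one rounding. All derived quantities are re-derived in full precision (glass mass, the four compositions, LOI, totals, yield) starting from the weights for 130.3 pbw of glass, as quoted within either problem or answer.
Per-material ignition loss:
  Lithium carbonate: 7.020 × 0.5979 = 4.197 pbw
  Spodumene concentrate: 18.88 × 0.01500 = 0.2832 pbw
  Glass-grade sand: 79.71 × 0.001900 = 0.1514 pbw
  MgO: 29.75 × 0.01520 = 0.4522 pbw
Total LOI = 5.084 pbw
Glass = batch − LOI = 135.4 − 5.084 = 130.3 pbw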